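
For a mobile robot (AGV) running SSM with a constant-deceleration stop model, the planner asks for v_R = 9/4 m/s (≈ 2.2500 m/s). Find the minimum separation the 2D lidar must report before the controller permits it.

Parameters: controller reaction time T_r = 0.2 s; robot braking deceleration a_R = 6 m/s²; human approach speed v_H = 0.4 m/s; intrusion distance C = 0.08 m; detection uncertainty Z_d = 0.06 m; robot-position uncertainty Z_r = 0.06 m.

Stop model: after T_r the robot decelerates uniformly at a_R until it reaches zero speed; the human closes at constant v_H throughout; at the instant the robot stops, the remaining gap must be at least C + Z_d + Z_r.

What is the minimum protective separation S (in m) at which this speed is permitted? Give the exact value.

S_min = 2083/1600 m = 1.3019 m

stop time T_s = (9/4)/6 = 0.3750 s
reaction-phase robot travel = 2.2500·0.2000 = 0.4500 m
robot under decel: 2.2500²/(2·6.0000) = 0.4219 m
human over T_r+T_s: 0.4000·(0.2000+0.3750) = 0.2300 m
C+Z_d+Z_r = 0.0800+0.0600+0.0600 = 0.2000 m
S_min ≈ 0.4500+0.4219+0.2300+0.2000  ⇒  S_min = 2083/1600 m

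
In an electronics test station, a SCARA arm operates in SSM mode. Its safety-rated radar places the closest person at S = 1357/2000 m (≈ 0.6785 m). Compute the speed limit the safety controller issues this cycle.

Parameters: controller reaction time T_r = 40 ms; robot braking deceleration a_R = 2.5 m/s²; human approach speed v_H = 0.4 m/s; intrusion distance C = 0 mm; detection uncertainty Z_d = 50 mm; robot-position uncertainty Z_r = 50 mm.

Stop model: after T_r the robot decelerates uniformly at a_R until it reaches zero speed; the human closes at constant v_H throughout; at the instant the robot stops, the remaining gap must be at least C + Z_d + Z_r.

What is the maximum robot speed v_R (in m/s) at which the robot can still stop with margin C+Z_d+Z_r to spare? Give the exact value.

v_R_max = 5/4 m/s = 1.2500 m/s

quadratic (1/5)·v² + (1/5)·v + (-9/16) = 0
  disc = (1/5)² − 4·(1/5)·(-9/16) = 49/100 ; √disc = 7/10
  v_R = (−(1/5) + 7/10) / (2·(1/5)) = 5/4 m/s
check:
stop time T_s = (5/4)/(5/2) = 0.5000 s
robot in T_r: 1.2500·0.0400 = 0.0500 m
robot under decel: 1.2500²/(2·2.5000) = 0.3125 m
person approaches 0.4000·(0.0400+0.5000) = 0.2160 m
margins: 0.0000+0.0500+0.0500 = 0.1000 m
sum ≈ 0.0500+0.3125+0.2160+0.1000 ≈ 0.6785 m = S ✓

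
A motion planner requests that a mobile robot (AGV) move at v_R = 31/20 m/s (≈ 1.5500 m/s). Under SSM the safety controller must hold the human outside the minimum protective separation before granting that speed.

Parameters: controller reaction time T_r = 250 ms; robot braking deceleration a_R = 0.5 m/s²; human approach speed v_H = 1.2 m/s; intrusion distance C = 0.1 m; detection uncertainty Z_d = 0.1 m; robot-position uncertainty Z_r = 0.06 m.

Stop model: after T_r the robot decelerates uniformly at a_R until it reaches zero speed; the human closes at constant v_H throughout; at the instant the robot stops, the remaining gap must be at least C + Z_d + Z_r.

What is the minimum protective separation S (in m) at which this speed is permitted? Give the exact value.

S_min = 707/100 m = 7.0700 m

stop time T_s = (31/20)/(1/2) = 3.1000 s
robot covers v_R·T_r = 1.5500·0.2500 = 0.3875 m before braking
robot covers 1.5500·3.1000 − ½·0.5000·3.1000² = 2.4025 m while stopping
person approaches 1.2000·(0.2500+3.1000) = 4.0200 m
margins: 0.1000+0.1000+0.0600 = 0.2600 m
S_min ≈ 0.3875+2.4025+4.0200+0.2600  ⇒  S_min = 707/100 m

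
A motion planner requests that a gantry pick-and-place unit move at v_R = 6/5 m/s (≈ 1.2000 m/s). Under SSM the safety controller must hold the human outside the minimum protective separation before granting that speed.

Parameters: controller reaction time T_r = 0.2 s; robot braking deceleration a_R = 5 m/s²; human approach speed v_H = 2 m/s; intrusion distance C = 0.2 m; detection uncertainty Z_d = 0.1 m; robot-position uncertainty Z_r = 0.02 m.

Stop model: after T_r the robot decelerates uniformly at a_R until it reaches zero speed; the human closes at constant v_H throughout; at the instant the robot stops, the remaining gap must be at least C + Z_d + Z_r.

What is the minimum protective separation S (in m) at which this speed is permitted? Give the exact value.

braking lasts T_s = (6/5)/5 = 0.2400 s
reaction-phase robot travel = 1.2000·0.2000 = 0.2400 m
braking distance = 1.2000²/(2·5.0000) = 0.1440 m
human over T_r+T_s: 2.0000·(0.2000+0.2400) = 0.8800 m
residual clearance needed = 0.2000+0.1000+0.0200 = 0.3200 m
S_min ≈ 0.2400+0.1440+0.8800+0.3200  ⇒  S_min = 198/125 m

S_min = 198/125 m = 1.5840 m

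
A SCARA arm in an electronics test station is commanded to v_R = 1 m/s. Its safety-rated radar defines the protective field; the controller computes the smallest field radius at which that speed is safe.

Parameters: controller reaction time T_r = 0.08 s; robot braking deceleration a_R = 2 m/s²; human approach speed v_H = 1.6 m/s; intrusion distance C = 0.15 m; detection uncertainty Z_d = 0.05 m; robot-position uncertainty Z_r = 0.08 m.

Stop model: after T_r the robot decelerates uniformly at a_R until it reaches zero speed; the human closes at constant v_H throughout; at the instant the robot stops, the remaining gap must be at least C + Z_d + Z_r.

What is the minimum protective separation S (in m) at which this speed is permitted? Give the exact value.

T_s = v_R/a_R = 1/2 = 0.5000 s
reaction-phase robot travel = 1.0000·0.0800 = 0.0800 m
robot under decel: 1.0000²/(2·2.0000) = 0.2500 m
human closes 1.6000·0.5800 = 0.9280 m
C+Z_d+Z_r = 0.1500+0.0500+0.0800 = 0.2800 m
S_min ≈ 0.0800+0.2500+0.9280+0.2800  ⇒  S_min = 769/500 m

S_min = 769/500 m = 1.5380 m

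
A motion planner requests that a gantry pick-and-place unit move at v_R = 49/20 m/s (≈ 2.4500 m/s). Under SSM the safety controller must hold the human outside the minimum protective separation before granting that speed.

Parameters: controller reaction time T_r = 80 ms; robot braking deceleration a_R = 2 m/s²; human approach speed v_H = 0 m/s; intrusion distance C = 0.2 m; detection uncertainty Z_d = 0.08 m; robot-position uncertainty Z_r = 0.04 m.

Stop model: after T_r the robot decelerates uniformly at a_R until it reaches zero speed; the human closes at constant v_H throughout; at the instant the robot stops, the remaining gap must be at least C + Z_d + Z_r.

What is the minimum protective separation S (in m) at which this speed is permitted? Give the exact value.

S_min = 16133/8000 m = 2.0166 m

braking lasts T_s = (49/20)/2 = 1.2250 s
reaction-phase robot travel = 2.4500·0.0800 = 0.1960 m
braking distance = 2.4500²/(2·2.0000) = 1.5006 m
human closes 0.0000·1.3050 = 0.0000 m
residual clearance needed = 0.2000+0.0800+0.0400 = 0.3200 m
S_min ≈ 0.1960+1.5006+0.0000+0.3200  ⇒  S_min = 16133/8000 m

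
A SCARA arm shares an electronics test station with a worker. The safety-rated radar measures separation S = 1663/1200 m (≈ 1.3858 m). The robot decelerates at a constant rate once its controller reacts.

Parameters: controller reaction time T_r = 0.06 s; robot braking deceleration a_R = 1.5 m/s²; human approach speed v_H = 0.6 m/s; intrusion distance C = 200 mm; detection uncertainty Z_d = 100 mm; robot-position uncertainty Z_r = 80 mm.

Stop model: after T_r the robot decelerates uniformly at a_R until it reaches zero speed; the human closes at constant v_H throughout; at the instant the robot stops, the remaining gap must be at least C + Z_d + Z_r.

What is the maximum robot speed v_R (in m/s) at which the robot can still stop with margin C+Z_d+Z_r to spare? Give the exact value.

v_R_max = 23/20 m/s = 1.1500 m/s

quadratic (1/3)·v² + (23/50)·v + (-5819/6000) = 0
  disc = (23/50)² − 4·(1/3)·(-5819/6000) = 8464/5625 ; √disc = 92/75
  v_R = (−(23/50) + 92/75) / (2·(1/3)) = 23/20 m/s
check:
braking lasts T_s = (23/20)/(3/2) = 0.7667 s
robot covers v_R·T_r = 1.1500·0.0600 = 0.0690 m before braking
robot covers 1.1500·0.7667 − ½·1.5000·0.7667² = 0.4408 m while stopping
human over T_r+T_s: 0.6000·(0.0600+0.7667) = 0.4960 m
C+Z_d+Z_r = 0.2000+0.1000+0.0800 = 0.3800 m
sum ≈ 0.0690+0.4408+0.4960+0.3800 ≈ 1.3858 m = S ✓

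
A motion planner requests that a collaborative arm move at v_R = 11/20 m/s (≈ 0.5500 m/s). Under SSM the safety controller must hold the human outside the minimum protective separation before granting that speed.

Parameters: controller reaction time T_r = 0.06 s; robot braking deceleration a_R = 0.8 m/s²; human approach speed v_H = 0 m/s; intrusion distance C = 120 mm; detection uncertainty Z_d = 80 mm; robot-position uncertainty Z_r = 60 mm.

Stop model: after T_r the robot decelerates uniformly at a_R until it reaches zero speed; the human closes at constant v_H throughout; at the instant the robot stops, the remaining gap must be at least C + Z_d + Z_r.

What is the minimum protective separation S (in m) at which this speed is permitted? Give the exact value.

stop time T_s = (11/20)/(4/5) = 0.6875 s
reaction-phase robot travel = 0.5500·0.0600 = 0.0330 m
robot covers 0.5500·0.6875 − ½·0.8000·0.6875² = 0.1891 m while stopping
human closes 0.0000·0.7475 = 0.0000 m
residual clearance needed = 0.1200+0.0800+0.0600 = 0.2600 m
S_min ≈ 0.0330+0.1891+0.0000+0.2600  ⇒  S_min = 7713/16000 m

S_min = 7713/16000 m = 0.4821 m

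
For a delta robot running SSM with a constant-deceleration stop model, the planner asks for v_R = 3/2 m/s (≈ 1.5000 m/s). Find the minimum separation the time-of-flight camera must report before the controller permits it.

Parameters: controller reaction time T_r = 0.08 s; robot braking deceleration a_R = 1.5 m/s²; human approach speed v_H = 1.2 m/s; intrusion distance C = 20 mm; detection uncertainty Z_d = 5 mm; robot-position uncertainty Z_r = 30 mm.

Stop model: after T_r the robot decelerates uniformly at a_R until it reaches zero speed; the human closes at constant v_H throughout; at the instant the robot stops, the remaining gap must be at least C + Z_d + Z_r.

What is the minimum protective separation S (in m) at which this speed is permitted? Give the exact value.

S_min = 2221/1000 m = 2.2210 m

stop time T_s = (3/2)/(3/2) = 1.0000 s
robot in T_r: 1.5000·0.0800 = 0.1200 m
braking distance = 1.5000²/(2·1.5000) = 0.7500 m
human closes 1.2000·1.0800 = 1.2960 m
C+Z_d+Z_r = 0.0200+0.0050+0.0300 = 0.0550 m
S_min ≈ 0.1200+0.7500+1.2960+0.0550  ⇒  S_min = 2221/1000 m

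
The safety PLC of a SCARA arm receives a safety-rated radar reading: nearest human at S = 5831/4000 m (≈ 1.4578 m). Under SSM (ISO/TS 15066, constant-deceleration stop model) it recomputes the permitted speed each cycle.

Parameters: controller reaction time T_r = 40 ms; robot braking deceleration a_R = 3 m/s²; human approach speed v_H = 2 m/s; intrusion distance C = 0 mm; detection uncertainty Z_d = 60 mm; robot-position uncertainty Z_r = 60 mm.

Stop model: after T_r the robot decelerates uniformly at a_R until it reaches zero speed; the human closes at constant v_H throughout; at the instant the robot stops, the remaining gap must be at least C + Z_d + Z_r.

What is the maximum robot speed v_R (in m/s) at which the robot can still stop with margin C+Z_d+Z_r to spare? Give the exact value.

collect terms ⇒ (1/6)·v_R² + (53/75)·v_R + (-5031/4000) = 0
  disc = (53/75)² − 4·(1/6)·(-5031/4000) = 120409/90000 ; √disc = 347/300
  v_R = (−(53/75) + 347/300) / (2·(1/6)) = 27/20 m/s
check:
T_s = v_R/a_R = (27/20)/3 = 0.4500 s
reaction-phase robot travel = 1.3500·0.0400 = 0.0540 m
robot under decel: 1.3500²/(2·3.0000) = 0.3038 m
human over T_r+T_s: 2.0000·(0.0400+0.4500) = 0.9800 m
margins: 0.0000+0.0600+0.0600 = 0.1200 m
sum ≈ 0.0540+0.3038+0.9800+0.1200 ≈ 1.4578 m = S ✓

v_R_max = 27/20 m/s = 1.3500 m/s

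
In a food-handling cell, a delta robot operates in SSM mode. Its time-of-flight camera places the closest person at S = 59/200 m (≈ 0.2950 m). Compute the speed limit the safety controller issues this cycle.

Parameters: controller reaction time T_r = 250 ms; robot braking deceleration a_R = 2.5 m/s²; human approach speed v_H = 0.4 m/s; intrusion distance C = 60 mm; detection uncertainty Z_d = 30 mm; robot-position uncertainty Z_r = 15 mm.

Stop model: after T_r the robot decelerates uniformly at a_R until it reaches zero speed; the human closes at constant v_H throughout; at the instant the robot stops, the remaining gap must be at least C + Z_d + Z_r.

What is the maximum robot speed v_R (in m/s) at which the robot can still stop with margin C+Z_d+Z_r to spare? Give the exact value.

collect terms ⇒ (1/5)·v_R² + (41/100)·v_R + (-9/100) = 0
  disc = (41/100)² − 4·(1/5)·(-9/100) = 2401/10000 ; √disc = 49/100
  v_R = (−(41/100) + 49/100) / (2·(1/5)) = 1/5 m/s
check:
braking lasts T_s = (1/5)/(5/2) = 0.0800 s
robot in T_r: 0.2000·0.2500 = 0.0500 m
robot under decel: 0.2000²/(2·2.5000) = 0.0080 m
human over T_r+T_s: 0.4000·(0.2500+0.0800) = 0.1320 m
margins: 0.0600+0.0300+0.0150 = 0.1050 m
sum ≈ 0.0500+0.0080+0.1320+0.1050 ≈ 0.2950 m = S ✓

v_R_max = 1/5 m/s = 0.2000 m/s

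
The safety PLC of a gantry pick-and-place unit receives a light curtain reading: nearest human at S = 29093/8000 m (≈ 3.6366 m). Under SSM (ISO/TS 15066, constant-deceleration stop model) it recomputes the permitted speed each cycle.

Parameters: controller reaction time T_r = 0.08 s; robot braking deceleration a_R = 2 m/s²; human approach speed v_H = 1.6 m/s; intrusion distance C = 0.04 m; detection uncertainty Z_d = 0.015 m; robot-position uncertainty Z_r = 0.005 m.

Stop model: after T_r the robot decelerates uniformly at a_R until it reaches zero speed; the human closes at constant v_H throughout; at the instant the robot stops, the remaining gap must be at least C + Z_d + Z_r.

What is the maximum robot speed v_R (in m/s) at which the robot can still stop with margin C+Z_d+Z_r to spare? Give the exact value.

v_R_max = 47/20 m/s = 2.3500 m/s

at the boundary: (1/4)·v² + (22/25)·v + (-27589/8000) = 0
  disc = (22/25)² − 4·(1/4)·(-27589/8000) = 168921/40000 ; √disc = 411/200
  v_R = (−(22/25) + 411/200) / (2·(1/4)) = 47/20 m/s
check:
braking lasts T_s = (47/20)/2 = 1.1750 s
reaction-phase robot travel = 2.3500·0.0800 = 0.1880 m
robot under decel: 2.3500²/(2·2.0000) = 1.3806 m
human over T_r+T_s: 1.6000·(0.0800+1.1750) = 2.0080 m
C+Z_d+Z_r = 0.0400+0.0150+0.0050 = 0.0600 m
sum ≈ 0.1880+1.3806+2.0080+0.0600 ≈ 3.6366 m = S ✓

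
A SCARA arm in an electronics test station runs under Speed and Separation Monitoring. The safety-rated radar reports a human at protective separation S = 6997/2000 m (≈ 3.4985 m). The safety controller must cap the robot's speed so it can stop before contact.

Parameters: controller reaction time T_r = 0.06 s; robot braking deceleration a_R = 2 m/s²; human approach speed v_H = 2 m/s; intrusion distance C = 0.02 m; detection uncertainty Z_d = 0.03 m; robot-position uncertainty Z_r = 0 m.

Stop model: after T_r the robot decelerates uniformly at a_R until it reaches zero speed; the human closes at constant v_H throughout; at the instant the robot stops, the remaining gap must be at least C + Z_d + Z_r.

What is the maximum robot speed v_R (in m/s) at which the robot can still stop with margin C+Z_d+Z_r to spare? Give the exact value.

quadratic (1/4)·v² + (53/50)·v + (-6657/2000) = 0
  disc = (53/50)² − 4·(1/4)·(-6657/2000) = 44521/10000 ; √disc = 211/100
  v_R = (−(53/50) + 211/100) / (2·(1/4)) = 21/10 m/s
check:
braking lasts T_s = (21/10)/2 = 1.0500 s
robot covers v_R·T_r = 2.1000·0.0600 = 0.1260 m before braking
robot under decel: 2.1000²/(2·2.0000) = 1.1025 m
human closes 2.0000·1.1100 = 2.2200 m
margins: 0.0200+0.0300+0.0000 = 0.0500 m
sum ≈ 0.1260+1.1025+2.2200+0.0500 ≈ 3.4985 m = S ✓

v_R_max = 21/10 m/s = 2.1000 m/s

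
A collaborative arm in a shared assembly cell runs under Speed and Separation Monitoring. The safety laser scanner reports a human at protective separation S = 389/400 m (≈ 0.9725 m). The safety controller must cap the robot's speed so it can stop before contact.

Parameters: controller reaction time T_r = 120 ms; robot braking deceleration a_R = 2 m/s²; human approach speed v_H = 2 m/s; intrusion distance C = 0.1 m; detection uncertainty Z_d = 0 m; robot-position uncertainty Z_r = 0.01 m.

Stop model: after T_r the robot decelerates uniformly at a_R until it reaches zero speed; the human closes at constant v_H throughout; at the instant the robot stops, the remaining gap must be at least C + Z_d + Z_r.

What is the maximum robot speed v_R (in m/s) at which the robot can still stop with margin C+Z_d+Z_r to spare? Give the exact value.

v_R_max = 1/2 m/s = 0.5000 m/s

collect terms ⇒ (1/4)·v_R² + (28/25)·v_R + (-249/400) = 0
  disc = (28/25)² − 4·(1/4)·(-249/400) = 18769/10000 ; √disc = 137/100
  v_R = (−(28/25) + 137/100) / (2·(1/4)) = 1/2 m/s
check:
braking lasts T_s = (1/2)/2 = 0.2500 s
reaction-phase robot travel = 0.5000·0.1200 = 0.0600 m
robot covers 0.5000·0.2500 − ½·2.0000·0.2500² = 0.0625 m while stopping
human over T_r+T_s: 2.0000·(0.1200+0.2500) = 0.7400 m
residual clearance needed = 0.1000+0.0000+0.0100 = 0.1100 m
sum ≈ 0.0600+0.0625+0.7400+0.1100 ≈ 0.9725 m = S ✓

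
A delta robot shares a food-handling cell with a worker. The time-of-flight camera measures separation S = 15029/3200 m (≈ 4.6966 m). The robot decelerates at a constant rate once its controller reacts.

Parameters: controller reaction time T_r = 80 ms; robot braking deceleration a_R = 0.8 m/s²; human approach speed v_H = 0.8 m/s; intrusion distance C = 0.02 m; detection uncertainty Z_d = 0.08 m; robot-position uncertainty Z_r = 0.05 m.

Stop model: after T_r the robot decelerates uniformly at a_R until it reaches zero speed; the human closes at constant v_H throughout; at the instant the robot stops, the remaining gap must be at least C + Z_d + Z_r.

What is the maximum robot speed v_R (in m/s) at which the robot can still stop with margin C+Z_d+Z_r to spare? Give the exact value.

v_R_max = 39/20 m/s = 1.9500 m/s

at the boundary: (5/8)·v² + (27/25)·v + (-71721/16000) = 0
  disc = (27/25)² − 4·(5/8)·(-71721/16000) = 1979649/160000 ; √disc = 1407/400
  v_R = (−(27/25) + 1407/400) / (2·(5/8)) = 39/20 m/s
check:
T_s = v_R/a_R = (39/20)/(4/5) = 2.4375 s
robot in T_r: 1.9500·0.0800 = 0.1560 m
robot under decel: 1.9500²/(2·0.8000) = 2.3766 m
human over T_r+T_s: 0.8000·(0.0800+2.4375) = 2.0140 m
residual clearance needed = 0.0200+0.0800+0.0500 = 0.1500 m
sum ≈ 0.1560+2.3766+2.0140+0.1500 ≈ 4.6966 m = S ✓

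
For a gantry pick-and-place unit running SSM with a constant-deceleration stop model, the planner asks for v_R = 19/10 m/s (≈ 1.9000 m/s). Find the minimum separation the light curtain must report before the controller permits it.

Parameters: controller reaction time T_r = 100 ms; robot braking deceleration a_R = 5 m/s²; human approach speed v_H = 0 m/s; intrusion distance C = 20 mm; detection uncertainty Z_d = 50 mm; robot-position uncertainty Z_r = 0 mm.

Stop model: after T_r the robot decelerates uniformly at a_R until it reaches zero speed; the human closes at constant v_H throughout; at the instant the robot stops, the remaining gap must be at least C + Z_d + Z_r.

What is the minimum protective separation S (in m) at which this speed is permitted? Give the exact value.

S_min = 621/1000 m = 0.6210 m

T_s = v_R/a_R = (19/10)/5 = 0.3800 s
robot in T_r: 1.9000·0.1000 = 0.1900 m
robot under decel: 1.9000²/(2·5.0000) = 0.3610 m
human closes 0.0000·0.4800 = 0.0000 m
residual clearance needed = 0.0200+0.0500+0.0000 = 0.0700 m
S_min ≈ 0.1900+0.3610+0.0000+0.0700  ⇒  S_min = 621/1000 m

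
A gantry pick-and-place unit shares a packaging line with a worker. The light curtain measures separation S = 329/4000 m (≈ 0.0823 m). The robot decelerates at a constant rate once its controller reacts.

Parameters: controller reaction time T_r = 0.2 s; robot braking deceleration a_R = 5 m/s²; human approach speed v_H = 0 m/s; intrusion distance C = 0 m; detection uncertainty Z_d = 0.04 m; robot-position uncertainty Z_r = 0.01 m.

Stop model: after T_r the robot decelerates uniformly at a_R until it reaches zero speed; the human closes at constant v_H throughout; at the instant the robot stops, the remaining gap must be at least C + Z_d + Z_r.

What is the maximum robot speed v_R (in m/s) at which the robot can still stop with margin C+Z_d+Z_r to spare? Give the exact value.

v_R_max = 3/20 m/s = 0.1500 m/s

quadratic (1/10)·v² + (1/5)·v + (-129/4000) = 0
  disc = (1/5)² − 4·(1/10)·(-129/4000) = 529/10000 ; √disc = 23/100
  v_R = (−(1/5) + 23/100) / (2·(1/10)) = 3/20 m/s
check:
stop time T_s = (3/20)/5 = 0.0300 s
robot covers v_R·T_r = 0.1500·0.2000 = 0.0300 m before braking
robot covers 0.1500·0.0300 − ½·5.0000·0.0300² = 0.0022 m while stopping
person approaches 0.0000·(0.2000+0.0300) = 0.0000 m
residual clearance needed = 0.0000+0.0400+0.0100 = 0.0500 m
sum ≈ 0.0300+0.0022+0.0000+0.0500 ≈ 0.0823 m = S ✓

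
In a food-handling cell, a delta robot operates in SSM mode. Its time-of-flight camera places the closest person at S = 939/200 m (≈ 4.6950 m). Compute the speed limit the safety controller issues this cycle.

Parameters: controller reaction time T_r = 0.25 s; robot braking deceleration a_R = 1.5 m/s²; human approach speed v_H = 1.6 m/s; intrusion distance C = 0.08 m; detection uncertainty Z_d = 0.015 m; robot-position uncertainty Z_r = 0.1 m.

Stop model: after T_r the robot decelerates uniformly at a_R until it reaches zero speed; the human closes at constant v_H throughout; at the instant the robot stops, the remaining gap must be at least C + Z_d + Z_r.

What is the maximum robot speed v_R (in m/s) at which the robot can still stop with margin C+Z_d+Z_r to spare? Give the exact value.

v_R_max = 41/20 m/s = 2.0500 m/s

at the boundary: (1/3)·v² + (79/60)·v + (-41/10) = 0
  disc = (79/60)² − 4·(1/3)·(-41/10) = 25921/3600 ; √disc = 161/60
  v_R = (−(79/60) + 161/60) / (2·(1/3)) = 41/20 m/s
check:
stop time T_s = (41/20)/(3/2) = 1.3667 s
reaction-phase robot travel = 2.0500·0.2500 = 0.5125 m
robot covers 2.0500·1.3667 − ½·1.5000·1.3667² = 1.4008 m while stopping
human closes 1.6000·1.6167 = 2.5867 m
C+Z_d+Z_r = 0.0800+0.0150+0.1000 = 0.1950 m
sum ≈ 0.5125+1.4008+2.5867+0.1950 ≈ 4.6950 m = S ✓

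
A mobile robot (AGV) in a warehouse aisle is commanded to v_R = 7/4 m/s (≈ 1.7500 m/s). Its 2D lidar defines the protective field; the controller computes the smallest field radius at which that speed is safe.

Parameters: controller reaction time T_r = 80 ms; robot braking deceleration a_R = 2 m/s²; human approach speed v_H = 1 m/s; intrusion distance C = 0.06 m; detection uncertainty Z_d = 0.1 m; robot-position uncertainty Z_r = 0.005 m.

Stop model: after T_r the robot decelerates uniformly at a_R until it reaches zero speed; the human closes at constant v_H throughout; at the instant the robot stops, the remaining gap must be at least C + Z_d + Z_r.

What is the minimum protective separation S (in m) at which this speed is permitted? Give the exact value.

T_s = v_R/a_R = (7/4)/2 = 0.8750 s
robot covers v_R·T_r = 1.7500·0.0800 = 0.1400 m before braking
robot under decel: 1.7500²/(2·2.0000) = 0.7656 m
person approaches 1.0000·(0.0800+0.8750) = 0.9550 m
margins: 0.0600+0.1000+0.0050 = 0.1650 m
S_min ≈ 0.1400+0.7656+0.9550+0.1650  ⇒  S_min = 3241/1600 m

S_min = 3241/1600 m = 2.0256 m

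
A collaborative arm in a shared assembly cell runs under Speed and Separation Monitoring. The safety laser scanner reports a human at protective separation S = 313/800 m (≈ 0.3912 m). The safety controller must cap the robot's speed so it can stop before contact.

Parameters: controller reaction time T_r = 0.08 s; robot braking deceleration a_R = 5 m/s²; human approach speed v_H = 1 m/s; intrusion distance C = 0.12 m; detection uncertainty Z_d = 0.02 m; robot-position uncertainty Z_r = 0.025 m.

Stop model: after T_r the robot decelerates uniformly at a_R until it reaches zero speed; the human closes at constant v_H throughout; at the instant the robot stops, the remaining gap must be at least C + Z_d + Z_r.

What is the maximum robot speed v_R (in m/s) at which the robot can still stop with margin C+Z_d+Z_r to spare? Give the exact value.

v_R_max = 9/20 m/s = 0.4500 m/s

at the boundary: (1/10)·v² + (7/25)·v + (-117/800) = 0
  disc = (7/25)² − 4·(1/10)·(-117/800) = 1369/10000 ; √disc = 37/100
  v_R = (−(7/25) + 37/100) / (2·(1/10)) = 9/20 m/s
check:
T_s = v_R/a_R = (9/20)/5 = 0.0900 s
robot in T_r: 0.4500·0.0800 = 0.0360 m
robot covers 0.4500·0.0900 − ½·5.0000·0.0900² = 0.0203 m while stopping
person approaches 1.0000·(0.0800+0.0900) = 0.1700 m
residual clearance needed = 0.1200+0.0200+0.0250 = 0.1650 m
sum ≈ 0.0360+0.0203+0.1700+0.1650 ≈ 0.3912 m = S ✓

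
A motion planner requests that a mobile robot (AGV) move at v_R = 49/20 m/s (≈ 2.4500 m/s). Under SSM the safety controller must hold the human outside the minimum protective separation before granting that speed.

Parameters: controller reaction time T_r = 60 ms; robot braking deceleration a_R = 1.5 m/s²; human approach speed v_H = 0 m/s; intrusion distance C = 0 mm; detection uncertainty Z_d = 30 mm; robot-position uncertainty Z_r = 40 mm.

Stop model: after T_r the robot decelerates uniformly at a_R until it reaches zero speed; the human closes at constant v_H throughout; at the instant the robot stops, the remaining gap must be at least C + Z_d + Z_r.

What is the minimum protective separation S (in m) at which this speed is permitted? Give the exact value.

S_min = 13307/6000 m = 2.2178 m

T_s = v_R/a_R = (49/20)/(3/2) = 1.6333 s
robot covers v_R·T_r = 2.4500·0.0600 = 0.1470 m before braking
braking distance = 2.4500²/(2·1.5000) = 2.0008 m
person approaches 0.0000·(0.0600+1.6333) = 0.0000 m
margins: 0.0000+0.0300+0.0400 = 0.0700 m
S_min ≈ 0.1470+2.0008+0.0000+0.0700  ⇒  S_min = 13307/6000 m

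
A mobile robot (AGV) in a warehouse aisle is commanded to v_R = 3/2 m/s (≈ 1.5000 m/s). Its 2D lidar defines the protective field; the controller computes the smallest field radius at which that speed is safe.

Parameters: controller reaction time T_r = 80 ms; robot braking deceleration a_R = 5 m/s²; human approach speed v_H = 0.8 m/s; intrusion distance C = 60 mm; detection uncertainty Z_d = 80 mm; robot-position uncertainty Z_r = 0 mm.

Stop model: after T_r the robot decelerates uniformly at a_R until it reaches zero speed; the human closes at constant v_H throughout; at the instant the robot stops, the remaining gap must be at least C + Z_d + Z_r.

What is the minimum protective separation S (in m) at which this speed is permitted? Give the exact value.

S_min = 789/1000 m = 0.7890 m

T_s = v_R/a_R = (3/2)/5 = 0.3000 s
reaction-phase robot travel = 1.5000·0.0800 = 0.1200 m
robot covers 1.5000·0.3000 − ½·5.0000·0.3000² = 0.2250 m while stopping
person approaches 0.8000·(0.0800+0.3000) = 0.3040 m
residual clearance needed = 0.0600+0.0800+0.0000 = 0.1400 m
S_min ≈ 0.1200+0.2250+0.3040+0.1400  ⇒  S_min = 789/1000 m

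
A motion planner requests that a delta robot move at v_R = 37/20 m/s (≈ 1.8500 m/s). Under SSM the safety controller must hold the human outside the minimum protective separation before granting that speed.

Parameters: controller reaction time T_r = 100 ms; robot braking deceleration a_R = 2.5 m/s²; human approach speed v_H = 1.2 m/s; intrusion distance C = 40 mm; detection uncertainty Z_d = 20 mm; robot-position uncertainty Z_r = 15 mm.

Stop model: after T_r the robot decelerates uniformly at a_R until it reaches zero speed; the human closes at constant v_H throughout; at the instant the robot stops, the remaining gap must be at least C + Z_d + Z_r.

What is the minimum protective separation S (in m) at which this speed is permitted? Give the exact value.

stop time T_s = (37/20)/(5/2) = 0.7400 s
robot covers v_R·T_r = 1.8500·0.1000 = 0.1850 m before braking
robot under decel: 1.8500²/(2·2.5000) = 0.6845 m
human closes 1.2000·0.8400 = 1.0080 m
C+Z_d+Z_r = 0.0400+0.0200+0.0150 = 0.0750 m
S_min ≈ 0.1850+0.6845+1.0080+0.0750  ⇒  S_min = 781/400 m

S_min = 781/400 m = 1.9525 m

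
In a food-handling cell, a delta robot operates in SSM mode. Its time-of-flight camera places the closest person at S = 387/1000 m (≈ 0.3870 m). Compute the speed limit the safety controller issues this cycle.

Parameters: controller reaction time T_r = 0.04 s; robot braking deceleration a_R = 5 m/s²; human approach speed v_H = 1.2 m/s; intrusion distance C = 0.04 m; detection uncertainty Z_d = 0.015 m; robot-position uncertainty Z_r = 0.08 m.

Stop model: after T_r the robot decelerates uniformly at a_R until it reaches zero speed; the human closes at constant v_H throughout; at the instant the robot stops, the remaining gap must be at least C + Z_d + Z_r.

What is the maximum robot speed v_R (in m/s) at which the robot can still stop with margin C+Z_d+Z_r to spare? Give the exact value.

quadratic (1/10)·v² + (7/25)·v + (-51/250) = 0
  disc = (7/25)² − 4·(1/10)·(-51/250) = 4/25 ; √disc = 2/5
  v_R = (−(7/25) + 2/5) / (2·(1/10)) = 3/5 m/s
check:
stop time T_s = (3/5)/5 = 0.1200 s
robot in T_r: 0.6000·0.0400 = 0.0240 m
braking distance = 0.6000²/(2·5.0000) = 0.0360 m
human over T_r+T_s: 1.2000·(0.0400+0.1200) = 0.1920 m
C+Z_d+Z_r = 0.0400+0.0150+0.0800 = 0.1350 m
sum ≈ 0.0240+0.0360+0.1920+0.1350 ≈ 0.3870 m = S ✓

v_R_max = 3/5 m/s = 0.6000 m/s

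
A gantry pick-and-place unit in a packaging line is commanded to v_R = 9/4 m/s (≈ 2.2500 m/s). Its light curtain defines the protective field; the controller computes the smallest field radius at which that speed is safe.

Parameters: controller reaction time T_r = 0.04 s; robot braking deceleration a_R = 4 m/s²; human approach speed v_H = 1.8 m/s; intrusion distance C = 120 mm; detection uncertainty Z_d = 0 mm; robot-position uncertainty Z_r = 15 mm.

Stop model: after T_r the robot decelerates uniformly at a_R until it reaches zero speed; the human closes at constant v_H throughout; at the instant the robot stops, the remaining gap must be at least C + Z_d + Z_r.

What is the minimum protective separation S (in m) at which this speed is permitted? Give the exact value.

S_min = 31077/16000 m = 1.9423 m

stop time T_s = (9/4)/4 = 0.5625 s
reaction-phase robot travel = 2.2500·0.0400 = 0.0900 m
robot covers 2.2500·0.5625 − ½·4.0000·0.5625² = 0.6328 m while stopping
person approaches 1.8000·(0.0400+0.5625) = 1.0845 m
margins: 0.1200+0.0000+0.0150 = 0.1350 m
S_min ≈ 0.0900+0.6328+1.0845+0.1350  ⇒  S_min = 31077/16000 m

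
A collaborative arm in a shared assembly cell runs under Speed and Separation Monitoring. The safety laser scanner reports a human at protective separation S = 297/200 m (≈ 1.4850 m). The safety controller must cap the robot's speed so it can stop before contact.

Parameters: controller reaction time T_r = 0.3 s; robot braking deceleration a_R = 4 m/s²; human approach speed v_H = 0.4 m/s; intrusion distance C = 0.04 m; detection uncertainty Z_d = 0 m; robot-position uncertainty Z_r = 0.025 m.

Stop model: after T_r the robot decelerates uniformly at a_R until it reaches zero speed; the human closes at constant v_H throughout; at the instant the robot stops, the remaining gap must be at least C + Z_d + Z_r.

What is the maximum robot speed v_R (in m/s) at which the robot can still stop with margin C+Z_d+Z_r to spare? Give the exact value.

quadratic (1/8)·v² + (2/5)·v + (-13/10) = 0
  disc = (2/5)² − 4·(1/8)·(-13/10) = 81/100 ; √disc = 9/10
  v_R = (−(2/5) + 9/10) / (2·(1/8)) = 2 m/s
check:
T_s = v_R/a_R = 2/4 = 0.5000 s
robot covers v_R·T_r = 2.0000·0.3000 = 0.6000 m before braking
robot covers 2.0000·0.5000 − ½·4.0000·0.5000² = 0.5000 m while stopping
human closes 0.4000·0.8000 = 0.3200 m
C+Z_d+Z_r = 0.0400+0.0000+0.0250 = 0.0650 m
sum ≈ 0.6000+0.5000+0.3200+0.0650 ≈ 1.4850 m = S ✓

v_R_max = 2 m/s = 2.0000 m/s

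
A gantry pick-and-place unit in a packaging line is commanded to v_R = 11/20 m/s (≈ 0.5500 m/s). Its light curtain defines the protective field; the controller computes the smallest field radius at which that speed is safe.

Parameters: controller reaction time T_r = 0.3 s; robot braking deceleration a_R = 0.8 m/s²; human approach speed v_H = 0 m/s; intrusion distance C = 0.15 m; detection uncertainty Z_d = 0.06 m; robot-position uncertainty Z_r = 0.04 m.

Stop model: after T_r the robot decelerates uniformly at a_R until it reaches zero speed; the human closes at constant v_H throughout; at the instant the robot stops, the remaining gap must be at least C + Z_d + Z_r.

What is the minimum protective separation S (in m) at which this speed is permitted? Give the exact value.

S_min = 1933/3200 m = 0.6041 m

braking lasts T_s = (11/20)/(4/5) = 0.6875 s
robot in T_r: 0.5500·0.3000 = 0.1650 m
braking distance = 0.5500²/(2·0.8000) = 0.1891 m
human over T_r+T_s: 0.0000·(0.3000+0.6875) = 0.0000 m
C+Z_d+Z_r = 0.1500+0.0600+0.0400 = 0.2500 m
S_min ≈ 0.1650+0.1891+0.0000+0.2500  ⇒  S_min = 1933/3200 m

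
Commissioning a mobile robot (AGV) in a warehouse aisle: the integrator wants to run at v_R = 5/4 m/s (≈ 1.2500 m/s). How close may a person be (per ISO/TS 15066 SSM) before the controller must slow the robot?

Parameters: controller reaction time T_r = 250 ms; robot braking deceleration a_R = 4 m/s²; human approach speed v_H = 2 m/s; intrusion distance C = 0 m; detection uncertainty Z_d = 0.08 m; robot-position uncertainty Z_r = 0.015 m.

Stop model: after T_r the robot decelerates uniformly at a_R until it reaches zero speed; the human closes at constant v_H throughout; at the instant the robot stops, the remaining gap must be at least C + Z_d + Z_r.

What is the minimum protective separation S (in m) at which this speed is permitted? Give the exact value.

S_min = 5529/3200 m = 1.7278 m

T_s = v_R/a_R = (5/4)/4 = 0.3125 s
robot covers v_R·T_r = 1.2500·0.2500 = 0.3125 m before braking
braking distance = 1.2500²/(2·4.0000) = 0.1953 m
person approaches 2.0000·(0.2500+0.3125) = 1.1250 m
C+Z_d+Z_r = 0.0000+0.0800+0.0150 = 0.0950 m
S_min ≈ 0.3125+0.1953+1.1250+0.0950  ⇒  S_min = 5529/3200 m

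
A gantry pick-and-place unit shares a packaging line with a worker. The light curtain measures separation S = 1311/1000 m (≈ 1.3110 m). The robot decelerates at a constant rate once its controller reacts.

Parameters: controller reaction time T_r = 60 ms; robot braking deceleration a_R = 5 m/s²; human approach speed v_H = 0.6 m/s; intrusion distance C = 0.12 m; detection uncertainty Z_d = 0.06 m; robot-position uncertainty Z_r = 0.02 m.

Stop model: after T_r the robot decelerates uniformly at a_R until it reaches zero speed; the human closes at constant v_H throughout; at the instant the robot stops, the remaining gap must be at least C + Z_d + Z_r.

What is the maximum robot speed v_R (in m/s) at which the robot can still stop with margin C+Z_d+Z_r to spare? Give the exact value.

collect terms ⇒ (1/10)·v_R² + (9/50)·v_R + (-43/40) = 0
  disc = (9/50)² − 4·(1/10)·(-43/40) = 289/625 ; √disc = 17/25
  v_R = (−(9/50) + 17/25) / (2·(1/10)) = 5/2 m/s
check:
stop time T_s = (5/2)/5 = 0.5000 s
reaction-phase robot travel = 2.5000·0.0600 = 0.1500 m
braking distance = 2.5000²/(2·5.0000) = 0.6250 m
person approaches 0.6000·(0.0600+0.5000) = 0.3360 m
residual clearance needed = 0.1200+0.0600+0.0200 = 0.2000 m
sum ≈ 0.1500+0.6250+0.3360+0.2000 ≈ 1.3110 m = S ✓

v_R_max = 5/2 m/s = 2.5000 m/s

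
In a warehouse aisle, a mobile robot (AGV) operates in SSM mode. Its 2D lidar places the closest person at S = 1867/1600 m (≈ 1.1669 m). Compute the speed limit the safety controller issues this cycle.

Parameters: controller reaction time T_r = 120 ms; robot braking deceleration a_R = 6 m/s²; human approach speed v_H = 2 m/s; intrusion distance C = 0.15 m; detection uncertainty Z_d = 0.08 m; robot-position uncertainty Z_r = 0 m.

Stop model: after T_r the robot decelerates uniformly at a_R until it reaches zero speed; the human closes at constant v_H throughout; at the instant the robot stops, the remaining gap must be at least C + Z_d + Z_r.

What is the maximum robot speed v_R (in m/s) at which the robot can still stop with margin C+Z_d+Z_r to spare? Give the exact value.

v_R_max = 5/4 m/s = 1.2500 m/s

at the boundary: (1/12)·v² + (34/75)·v + (-223/320) = 0
  disc = (34/75)² − 4·(1/12)·(-223/320) = 157609/360000 ; √disc = 397/600
  v_R = (−(34/75) + 397/600) / (2·(1/12)) = 5/4 m/s
check:
stop time T_s = (5/4)/6 = 0.2083 s
robot covers v_R·T_r = 1.2500·0.1200 = 0.1500 m before braking
braking distance = 1.2500²/(2·6.0000) = 0.1302 m
human closes 2.0000·0.3283 = 0.6567 m
residual clearance needed = 0.1500+0.0800+0.0000 = 0.2300 m
sum ≈ 0.1500+0.1302+0.6567+0.2300 ≈ 1.1669 m = S ✓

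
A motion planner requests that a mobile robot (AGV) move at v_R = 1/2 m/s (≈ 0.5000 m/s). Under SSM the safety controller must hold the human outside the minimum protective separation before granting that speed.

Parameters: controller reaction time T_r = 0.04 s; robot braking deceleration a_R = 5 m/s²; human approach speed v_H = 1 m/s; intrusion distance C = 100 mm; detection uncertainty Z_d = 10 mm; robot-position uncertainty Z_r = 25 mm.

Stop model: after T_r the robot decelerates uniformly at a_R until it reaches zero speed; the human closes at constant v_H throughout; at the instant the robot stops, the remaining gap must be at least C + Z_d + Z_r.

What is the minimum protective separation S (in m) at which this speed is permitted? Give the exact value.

stop time T_s = (1/2)/5 = 0.1000 s
robot in T_r: 0.5000·0.0400 = 0.0200 m
robot under decel: 0.5000²/(2·5.0000) = 0.0250 m
person approaches 1.0000·(0.0400+0.1000) = 0.1400 m
margins: 0.1000+0.0100+0.0250 = 0.1350 m
S_min ≈ 0.0200+0.0250+0.1400+0.1350  ⇒  S_min = 8/25 m

S_min = 8/25 m = 0.3200 m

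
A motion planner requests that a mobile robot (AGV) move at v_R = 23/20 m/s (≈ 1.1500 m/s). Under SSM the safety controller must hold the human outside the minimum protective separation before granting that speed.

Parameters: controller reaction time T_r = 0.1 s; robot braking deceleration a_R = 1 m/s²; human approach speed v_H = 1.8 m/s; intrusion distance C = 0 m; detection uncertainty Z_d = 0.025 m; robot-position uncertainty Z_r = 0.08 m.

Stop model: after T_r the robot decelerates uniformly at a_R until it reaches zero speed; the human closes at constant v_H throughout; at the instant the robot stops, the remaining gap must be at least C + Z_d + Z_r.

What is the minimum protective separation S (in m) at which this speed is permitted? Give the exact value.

S_min = 501/160 m = 3.1313 m

stop time T_s = (23/20)/1 = 1.1500 s
reaction-phase robot travel = 1.1500·0.1000 = 0.1150 m
braking distance = 1.1500²/(2·1.0000) = 0.6613 m
human closes 1.8000·1.2500 = 2.2500 m
C+Z_d+Z_r = 0.0000+0.0250+0.0800 = 0.1050 m
S_min ≈ 0.1150+0.6613+2.2500+0.1050  ⇒  S_min = 501/160 m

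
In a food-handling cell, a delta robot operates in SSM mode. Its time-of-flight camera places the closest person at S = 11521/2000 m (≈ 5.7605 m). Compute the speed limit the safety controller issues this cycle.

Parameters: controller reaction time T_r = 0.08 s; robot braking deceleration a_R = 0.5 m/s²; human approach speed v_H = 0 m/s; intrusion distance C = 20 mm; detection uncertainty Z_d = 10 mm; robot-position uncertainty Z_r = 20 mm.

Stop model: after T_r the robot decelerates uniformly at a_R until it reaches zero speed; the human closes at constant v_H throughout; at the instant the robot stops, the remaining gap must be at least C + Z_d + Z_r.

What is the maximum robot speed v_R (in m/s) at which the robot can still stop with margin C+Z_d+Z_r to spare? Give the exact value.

quadratic (1)·v² + (2/25)·v + (-11421/2000) = 0
  disc = (2/25)² − 4·(1)·(-11421/2000) = 57121/2500 ; √disc = 239/50
  v_R = (−(2/25) + 239/50) / (2·(1)) = 47/20 m/s
check:
T_s = v_R/a_R = (47/20)/(1/2) = 4.7000 s
reaction-phase robot travel = 2.3500·0.0800 = 0.1880 m
robot under decel: 2.3500²/(2·0.5000) = 5.5225 m
human closes 0.0000·4.7800 = 0.0000 m
C+Z_d+Z_r = 0.0200+0.0100+0.0200 = 0.0500 m
sum ≈ 0.1880+5.5225+0.0000+0.0500 ≈ 5.7605 m = S ✓

v_R_max = 47/20 m/s = 2.3500 m/s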